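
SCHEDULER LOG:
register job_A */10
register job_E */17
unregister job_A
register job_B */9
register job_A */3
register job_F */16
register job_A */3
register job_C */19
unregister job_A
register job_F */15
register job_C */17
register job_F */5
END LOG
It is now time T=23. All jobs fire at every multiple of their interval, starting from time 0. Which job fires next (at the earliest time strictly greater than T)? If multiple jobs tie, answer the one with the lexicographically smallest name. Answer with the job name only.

Answer: job_F

Derivation:
Op 1: register job_A */10 -> active={job_A:*/10}
Op 2: register job_E */17 -> active={job_A:*/10, job_E:*/17}
Op 3: unregister job_A -> active={job_E:*/17}
Op 4: register job_B */9 -> active={job_B:*/9, job_E:*/17}
Op 5: register job_A */3 -> active={job_A:*/3, job_B:*/9, job_E:*/17}
Op 6: register job_F */16 -> active={job_A:*/3, job_B:*/9, job_E:*/17, job_F:*/16}
Op 7: register job_A */3 -> active={job_A:*/3, job_B:*/9, job_E:*/17, job_F:*/16}
Op 8: register job_C */19 -> active={job_A:*/3, job_B:*/9, job_C:*/19, job_E:*/17, job_F:*/16}
Op 9: unregister job_A -> active={job_B:*/9, job_C:*/19, job_E:*/17, job_F:*/16}
Op 10: register job_F */15 -> active={job_B:*/9, job_C:*/19, job_E:*/17, job_F:*/15}
Op 11: register job_C */17 -> active={job_B:*/9, job_C:*/17, job_E:*/17, job_F:*/15}
Op 12: register job_F */5 -> active={job_B:*/9, job_C:*/17, job_E:*/17, job_F:*/5}
  job_B: interval 9, next fire after T=23 is 27
  job_C: interval 17, next fire after T=23 is 34
  job_E: interval 17, next fire after T=23 is 34
  job_F: interval 5, next fire after T=23 is 25
Earliest = 25, winner (lex tiebreak) = job_F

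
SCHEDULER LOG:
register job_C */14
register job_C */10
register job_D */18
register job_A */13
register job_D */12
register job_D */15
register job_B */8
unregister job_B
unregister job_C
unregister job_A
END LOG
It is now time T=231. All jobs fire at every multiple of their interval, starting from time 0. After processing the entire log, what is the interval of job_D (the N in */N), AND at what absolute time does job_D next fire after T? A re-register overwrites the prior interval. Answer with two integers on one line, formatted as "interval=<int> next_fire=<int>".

Op 1: register job_C */14 -> active={job_C:*/14}
Op 2: register job_C */10 -> active={job_C:*/10}
Op 3: register job_D */18 -> active={job_C:*/10, job_D:*/18}
Op 4: register job_A */13 -> active={job_A:*/13, job_C:*/10, job_D:*/18}
Op 5: register job_D */12 -> active={job_A:*/13, job_C:*/10, job_D:*/12}
Op 6: register job_D */15 -> active={job_A:*/13, job_C:*/10, job_D:*/15}
Op 7: register job_B */8 -> active={job_A:*/13, job_B:*/8, job_C:*/10, job_D:*/15}
Op 8: unregister job_B -> active={job_A:*/13, job_C:*/10, job_D:*/15}
Op 9: unregister job_C -> active={job_A:*/13, job_D:*/15}
Op 10: unregister job_A -> active={job_D:*/15}
Final interval of job_D = 15
Next fire of job_D after T=231: (231//15+1)*15 = 240

Answer: interval=15 next_fire=240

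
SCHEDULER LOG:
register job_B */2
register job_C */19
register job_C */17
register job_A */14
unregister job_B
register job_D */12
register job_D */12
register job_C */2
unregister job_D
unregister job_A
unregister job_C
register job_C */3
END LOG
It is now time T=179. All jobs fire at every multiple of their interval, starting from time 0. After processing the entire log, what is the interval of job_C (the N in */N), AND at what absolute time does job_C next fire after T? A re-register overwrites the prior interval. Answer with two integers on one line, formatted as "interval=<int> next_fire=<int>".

Answer: interval=3 next_fire=180

Derivation:
Op 1: register job_B */2 -> active={job_B:*/2}
Op 2: register job_C */19 -> active={job_B:*/2, job_C:*/19}
Op 3: register job_C */17 -> active={job_B:*/2, job_C:*/17}
Op 4: register job_A */14 -> active={job_A:*/14, job_B:*/2, job_C:*/17}
Op 5: unregister job_B -> active={job_A:*/14, job_C:*/17}
Op 6: register job_D */12 -> active={job_A:*/14, job_C:*/17, job_D:*/12}
Op 7: register job_D */12 -> active={job_A:*/14, job_C:*/17, job_D:*/12}
Op 8: register job_C */2 -> active={job_A:*/14, job_C:*/2, job_D:*/12}
Op 9: unregister job_D -> active={job_A:*/14, job_C:*/2}
Op 10: unregister job_A -> active={job_C:*/2}
Op 11: unregister job_C -> active={}
Op 12: register job_C */3 -> active={job_C:*/3}
Final interval of job_C = 3
Next fire of job_C after T=179: (179//3+1)*3 = 180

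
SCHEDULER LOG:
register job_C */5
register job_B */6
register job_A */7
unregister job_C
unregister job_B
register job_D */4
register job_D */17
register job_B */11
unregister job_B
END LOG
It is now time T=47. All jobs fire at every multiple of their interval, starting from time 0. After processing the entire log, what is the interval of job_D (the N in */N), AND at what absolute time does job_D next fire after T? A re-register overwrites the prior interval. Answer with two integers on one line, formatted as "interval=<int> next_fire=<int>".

Answer: interval=17 next_fire=51

Derivation:
Op 1: register job_C */5 -> active={job_C:*/5}
Op 2: register job_B */6 -> active={job_B:*/6, job_C:*/5}
Op 3: register job_A */7 -> active={job_A:*/7, job_B:*/6, job_C:*/5}
Op 4: unregister job_C -> active={job_A:*/7, job_B:*/6}
Op 5: unregister job_B -> active={job_A:*/7}
Op 6: register job_D */4 -> active={job_A:*/7, job_D:*/4}
Op 7: register job_D */17 -> active={job_A:*/7, job_D:*/17}
Op 8: register job_B */11 -> active={job_A:*/7, job_B:*/11, job_D:*/17}
Op 9: unregister job_B -> active={job_A:*/7, job_D:*/17}
Final interval of job_D = 17
Next fire of job_D after T=47: (47//17+1)*17 = 51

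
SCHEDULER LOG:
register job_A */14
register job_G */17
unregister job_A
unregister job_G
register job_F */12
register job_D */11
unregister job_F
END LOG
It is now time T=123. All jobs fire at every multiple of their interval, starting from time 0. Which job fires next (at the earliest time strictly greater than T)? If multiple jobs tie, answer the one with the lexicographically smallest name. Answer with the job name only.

Op 1: register job_A */14 -> active={job_A:*/14}
Op 2: register job_G */17 -> active={job_A:*/14, job_G:*/17}
Op 3: unregister job_A -> active={job_G:*/17}
Op 4: unregister job_G -> active={}
Op 5: register job_F */12 -> active={job_F:*/12}
Op 6: register job_D */11 -> active={job_D:*/11, job_F:*/12}
Op 7: unregister job_F -> active={job_D:*/11}
  job_D: interval 11, next fire after T=123 is 132
Earliest = 132, winner (lex tiebreak) = job_D

Answer: job_D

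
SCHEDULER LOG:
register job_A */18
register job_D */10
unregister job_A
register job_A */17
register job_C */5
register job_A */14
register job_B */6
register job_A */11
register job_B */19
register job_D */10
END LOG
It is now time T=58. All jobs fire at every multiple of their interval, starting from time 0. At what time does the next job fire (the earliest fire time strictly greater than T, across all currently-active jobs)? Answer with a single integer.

Op 1: register job_A */18 -> active={job_A:*/18}
Op 2: register job_D */10 -> active={job_A:*/18, job_D:*/10}
Op 3: unregister job_A -> active={job_D:*/10}
Op 4: register job_A */17 -> active={job_A:*/17, job_D:*/10}
Op 5: register job_C */5 -> active={job_A:*/17, job_C:*/5, job_D:*/10}
Op 6: register job_A */14 -> active={job_A:*/14, job_C:*/5, job_D:*/10}
Op 7: register job_B */6 -> active={job_A:*/14, job_B:*/6, job_C:*/5, job_D:*/10}
Op 8: register job_A */11 -> active={job_A:*/11, job_B:*/6, job_C:*/5, job_D:*/10}
Op 9: register job_B */19 -> active={job_A:*/11, job_B:*/19, job_C:*/5, job_D:*/10}
Op 10: register job_D */10 -> active={job_A:*/11, job_B:*/19, job_C:*/5, job_D:*/10}
  job_A: interval 11, next fire after T=58 is 66
  job_B: interval 19, next fire after T=58 is 76
  job_C: interval 5, next fire after T=58 is 60
  job_D: interval 10, next fire after T=58 is 60
Earliest fire time = 60 (job job_C)

Answer: 60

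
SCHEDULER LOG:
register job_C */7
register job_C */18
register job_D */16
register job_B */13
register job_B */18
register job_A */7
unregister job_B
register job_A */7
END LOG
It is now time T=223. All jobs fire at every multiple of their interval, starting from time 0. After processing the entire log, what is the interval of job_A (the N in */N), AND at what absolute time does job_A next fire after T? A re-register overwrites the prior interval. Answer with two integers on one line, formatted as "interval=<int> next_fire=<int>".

Answer: interval=7 next_fire=224

Derivation:
Op 1: register job_C */7 -> active={job_C:*/7}
Op 2: register job_C */18 -> active={job_C:*/18}
Op 3: register job_D */16 -> active={job_C:*/18, job_D:*/16}
Op 4: register job_B */13 -> active={job_B:*/13, job_C:*/18, job_D:*/16}
Op 5: register job_B */18 -> active={job_B:*/18, job_C:*/18, job_D:*/16}
Op 6: register job_A */7 -> active={job_A:*/7, job_B:*/18, job_C:*/18, job_D:*/16}
Op 7: unregister job_B -> active={job_A:*/7, job_C:*/18, job_D:*/16}
Op 8: register job_A */7 -> active={job_A:*/7, job_C:*/18, job_D:*/16}
Final interval of job_A = 7
Next fire of job_A after T=223: (223//7+1)*7 = 224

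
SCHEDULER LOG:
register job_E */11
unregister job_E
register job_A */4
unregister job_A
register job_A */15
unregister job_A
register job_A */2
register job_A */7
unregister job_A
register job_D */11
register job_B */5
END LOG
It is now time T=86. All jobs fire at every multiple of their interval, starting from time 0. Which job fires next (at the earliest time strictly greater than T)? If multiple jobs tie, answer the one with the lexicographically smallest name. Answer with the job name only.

Answer: job_D

Derivation:
Op 1: register job_E */11 -> active={job_E:*/11}
Op 2: unregister job_E -> active={}
Op 3: register job_A */4 -> active={job_A:*/4}
Op 4: unregister job_A -> active={}
Op 5: register job_A */15 -> active={job_A:*/15}
Op 6: unregister job_A -> active={}
Op 7: register job_A */2 -> active={job_A:*/2}
Op 8: register job_A */7 -> active={job_A:*/7}
Op 9: unregister job_A -> active={}
Op 10: register job_D */11 -> active={job_D:*/11}
Op 11: register job_B */5 -> active={job_B:*/5, job_D:*/11}
  job_B: interval 5, next fire after T=86 is 90
  job_D: interval 11, next fire after T=86 is 88
Earliest = 88, winner (lex tiebreak) = job_D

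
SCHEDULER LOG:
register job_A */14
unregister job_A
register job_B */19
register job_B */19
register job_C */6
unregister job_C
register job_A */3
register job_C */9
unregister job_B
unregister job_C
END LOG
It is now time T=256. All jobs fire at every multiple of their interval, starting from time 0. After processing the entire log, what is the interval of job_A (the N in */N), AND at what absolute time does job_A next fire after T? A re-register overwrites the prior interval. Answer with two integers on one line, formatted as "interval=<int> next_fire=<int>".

Answer: interval=3 next_fire=258

Derivation:
Op 1: register job_A */14 -> active={job_A:*/14}
Op 2: unregister job_A -> active={}
Op 3: register job_B */19 -> active={job_B:*/19}
Op 4: register job_B */19 -> active={job_B:*/19}
Op 5: register job_C */6 -> active={job_B:*/19, job_C:*/6}
Op 6: unregister job_C -> active={job_B:*/19}
Op 7: register job_A */3 -> active={job_A:*/3, job_B:*/19}
Op 8: register job_C */9 -> active={job_A:*/3, job_B:*/19, job_C:*/9}
Op 9: unregister job_B -> active={job_A:*/3, job_C:*/9}
Op 10: unregister job_C -> active={job_A:*/3}
Final interval of job_A = 3
Next fire of job_A after T=256: (256//3+1)*3 = 258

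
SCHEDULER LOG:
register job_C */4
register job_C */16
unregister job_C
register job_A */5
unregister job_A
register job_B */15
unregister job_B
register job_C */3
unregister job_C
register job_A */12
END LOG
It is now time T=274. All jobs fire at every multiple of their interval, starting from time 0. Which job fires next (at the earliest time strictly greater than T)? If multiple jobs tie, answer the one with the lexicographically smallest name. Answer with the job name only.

Answer: job_A

Derivation:
Op 1: register job_C */4 -> active={job_C:*/4}
Op 2: register job_C */16 -> active={job_C:*/16}
Op 3: unregister job_C -> active={}
Op 4: register job_A */5 -> active={job_A:*/5}
Op 5: unregister job_A -> active={}
Op 6: register job_B */15 -> active={job_B:*/15}
Op 7: unregister job_B -> active={}
Op 8: register job_C */3 -> active={job_C:*/3}
Op 9: unregister job_C -> active={}
Op 10: register job_A */12 -> active={job_A:*/12}
  job_A: interval 12, next fire after T=274 is 276
Earliest = 276, winner (lex tiebreak) = job_A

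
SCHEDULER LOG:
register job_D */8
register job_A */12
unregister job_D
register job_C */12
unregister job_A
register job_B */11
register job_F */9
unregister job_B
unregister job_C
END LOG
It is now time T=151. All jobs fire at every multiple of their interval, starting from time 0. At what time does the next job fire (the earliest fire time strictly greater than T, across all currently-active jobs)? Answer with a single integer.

Answer: 153

Derivation:
Op 1: register job_D */8 -> active={job_D:*/8}
Op 2: register job_A */12 -> active={job_A:*/12, job_D:*/8}
Op 3: unregister job_D -> active={job_A:*/12}
Op 4: register job_C */12 -> active={job_A:*/12, job_C:*/12}
Op 5: unregister job_A -> active={job_C:*/12}
Op 6: register job_B */11 -> active={job_B:*/11, job_C:*/12}
Op 7: register job_F */9 -> active={job_B:*/11, job_C:*/12, job_F:*/9}
Op 8: unregister job_B -> active={job_C:*/12, job_F:*/9}
Op 9: unregister job_C -> active={job_F:*/9}
  job_F: interval 9, next fire after T=151 is 153
Earliest fire time = 153 (job job_F)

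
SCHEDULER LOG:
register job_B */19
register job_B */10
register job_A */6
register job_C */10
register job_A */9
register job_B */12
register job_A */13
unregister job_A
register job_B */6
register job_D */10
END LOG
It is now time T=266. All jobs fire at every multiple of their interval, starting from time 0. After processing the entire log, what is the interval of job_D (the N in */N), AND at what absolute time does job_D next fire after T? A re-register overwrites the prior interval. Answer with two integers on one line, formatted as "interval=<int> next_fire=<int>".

Op 1: register job_B */19 -> active={job_B:*/19}
Op 2: register job_B */10 -> active={job_B:*/10}
Op 3: register job_A */6 -> active={job_A:*/6, job_B:*/10}
Op 4: register job_C */10 -> active={job_A:*/6, job_B:*/10, job_C:*/10}
Op 5: register job_A */9 -> active={job_A:*/9, job_B:*/10, job_C:*/10}
Op 6: register job_B */12 -> active={job_A:*/9, job_B:*/12, job_C:*/10}
Op 7: register job_A */13 -> active={job_A:*/13, job_B:*/12, job_C:*/10}
Op 8: unregister job_A -> active={job_B:*/12, job_C:*/10}
Op 9: register job_B */6 -> active={job_B:*/6, job_C:*/10}
Op 10: register job_D */10 -> active={job_B:*/6, job_C:*/10, job_D:*/10}
Final interval of job_D = 10
Next fire of job_D after T=266: (266//10+1)*10 = 270

Answer: interval=10 next_fire=270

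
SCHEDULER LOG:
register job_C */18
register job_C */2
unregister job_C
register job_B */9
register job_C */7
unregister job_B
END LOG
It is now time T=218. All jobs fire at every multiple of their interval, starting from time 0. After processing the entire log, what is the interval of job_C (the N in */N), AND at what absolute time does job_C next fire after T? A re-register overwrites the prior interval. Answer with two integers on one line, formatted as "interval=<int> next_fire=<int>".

Op 1: register job_C */18 -> active={job_C:*/18}
Op 2: register job_C */2 -> active={job_C:*/2}
Op 3: unregister job_C -> active={}
Op 4: register job_B */9 -> active={job_B:*/9}
Op 5: register job_C */7 -> active={job_B:*/9, job_C:*/7}
Op 6: unregister job_B -> active={job_C:*/7}
Final interval of job_C = 7
Next fire of job_C after T=218: (218//7+1)*7 = 224

Answer: interval=7 next_fire=224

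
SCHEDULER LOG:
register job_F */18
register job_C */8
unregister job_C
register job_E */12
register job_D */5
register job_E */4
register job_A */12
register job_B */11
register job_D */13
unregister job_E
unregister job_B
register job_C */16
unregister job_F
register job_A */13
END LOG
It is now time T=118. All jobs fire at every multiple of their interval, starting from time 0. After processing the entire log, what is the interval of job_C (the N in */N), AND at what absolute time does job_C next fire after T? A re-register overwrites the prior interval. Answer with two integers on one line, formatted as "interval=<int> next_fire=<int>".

Op 1: register job_F */18 -> active={job_F:*/18}
Op 2: register job_C */8 -> active={job_C:*/8, job_F:*/18}
Op 3: unregister job_C -> active={job_F:*/18}
Op 4: register job_E */12 -> active={job_E:*/12, job_F:*/18}
Op 5: register job_D */5 -> active={job_D:*/5, job_E:*/12, job_F:*/18}
Op 6: register job_E */4 -> active={job_D:*/5, job_E:*/4, job_F:*/18}
Op 7: register job_A */12 -> active={job_A:*/12, job_D:*/5, job_E:*/4, job_F:*/18}
Op 8: register job_B */11 -> active={job_A:*/12, job_B:*/11, job_D:*/5, job_E:*/4, job_F:*/18}
Op 9: register job_D */13 -> active={job_A:*/12, job_B:*/11, job_D:*/13, job_E:*/4, job_F:*/18}
Op 10: unregister job_E -> active={job_A:*/12, job_B:*/11, job_D:*/13, job_F:*/18}
Op 11: unregister job_B -> active={job_A:*/12, job_D:*/13, job_F:*/18}
Op 12: register job_C */16 -> active={job_A:*/12, job_C:*/16, job_D:*/13, job_F:*/18}
Op 13: unregister job_F -> active={job_A:*/12, job_C:*/16, job_D:*/13}
Op 14: register job_A */13 -> active={job_A:*/13, job_C:*/16, job_D:*/13}
Final interval of job_C = 16
Next fire of job_C after T=118: (118//16+1)*16 = 128

Answer: interval=16 next_fire=128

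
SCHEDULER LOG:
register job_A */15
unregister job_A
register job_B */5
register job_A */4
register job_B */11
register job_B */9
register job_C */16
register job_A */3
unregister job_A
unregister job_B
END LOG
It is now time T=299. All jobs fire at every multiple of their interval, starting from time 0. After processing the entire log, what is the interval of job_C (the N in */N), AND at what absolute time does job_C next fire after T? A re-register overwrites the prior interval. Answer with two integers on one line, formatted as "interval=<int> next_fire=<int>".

Answer: interval=16 next_fire=304

Derivation:
Op 1: register job_A */15 -> active={job_A:*/15}
Op 2: unregister job_A -> active={}
Op 3: register job_B */5 -> active={job_B:*/5}
Op 4: register job_A */4 -> active={job_A:*/4, job_B:*/5}
Op 5: register job_B */11 -> active={job_A:*/4, job_B:*/11}
Op 6: register job_B */9 -> active={job_A:*/4, job_B:*/9}
Op 7: register job_C */16 -> active={job_A:*/4, job_B:*/9, job_C:*/16}
Op 8: register job_A */3 -> active={job_A:*/3, job_B:*/9, job_C:*/16}
Op 9: unregister job_A -> active={job_B:*/9, job_C:*/16}
Op 10: unregister job_B -> active={job_C:*/16}
Final interval of job_C = 16
Next fire of job_C after T=299: (299//16+1)*16 = 304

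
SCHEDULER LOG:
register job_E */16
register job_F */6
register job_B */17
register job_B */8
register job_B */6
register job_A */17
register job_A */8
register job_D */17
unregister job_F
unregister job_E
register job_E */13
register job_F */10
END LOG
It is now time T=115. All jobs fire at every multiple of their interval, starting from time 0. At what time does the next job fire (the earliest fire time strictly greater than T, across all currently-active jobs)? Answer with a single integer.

Op 1: register job_E */16 -> active={job_E:*/16}
Op 2: register job_F */6 -> active={job_E:*/16, job_F:*/6}
Op 3: register job_B */17 -> active={job_B:*/17, job_E:*/16, job_F:*/6}
Op 4: register job_B */8 -> active={job_B:*/8, job_E:*/16, job_F:*/6}
Op 5: register job_B */6 -> active={job_B:*/6, job_E:*/16, job_F:*/6}
Op 6: register job_A */17 -> active={job_A:*/17, job_B:*/6, job_E:*/16, job_F:*/6}
Op 7: register job_A */8 -> active={job_A:*/8, job_B:*/6, job_E:*/16, job_F:*/6}
Op 8: register job_D */17 -> active={job_A:*/8, job_B:*/6, job_D:*/17, job_E:*/16, job_F:*/6}
Op 9: unregister job_F -> active={job_A:*/8, job_B:*/6, job_D:*/17, job_E:*/16}
Op 10: unregister job_E -> active={job_A:*/8, job_B:*/6, job_D:*/17}
Op 11: register job_E */13 -> active={job_A:*/8, job_B:*/6, job_D:*/17, job_E:*/13}
Op 12: register job_F */10 -> active={job_A:*/8, job_B:*/6, job_D:*/17, job_E:*/13, job_F:*/10}
  job_A: interval 8, next fire after T=115 is 120
  job_B: interval 6, next fire after T=115 is 120
  job_D: interval 17, next fire after T=115 is 119
  job_E: interval 13, next fire after T=115 is 117
  job_F: interval 10, next fire after T=115 is 120
Earliest fire time = 117 (job job_E)

Answer: 117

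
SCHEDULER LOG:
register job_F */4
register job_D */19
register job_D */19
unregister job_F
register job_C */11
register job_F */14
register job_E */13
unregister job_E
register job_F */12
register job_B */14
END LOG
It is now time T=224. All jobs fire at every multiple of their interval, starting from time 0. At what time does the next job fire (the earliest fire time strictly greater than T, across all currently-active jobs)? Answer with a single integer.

Answer: 228

Derivation:
Op 1: register job_F */4 -> active={job_F:*/4}
Op 2: register job_D */19 -> active={job_D:*/19, job_F:*/4}
Op 3: register job_D */19 -> active={job_D:*/19, job_F:*/4}
Op 4: unregister job_F -> active={job_D:*/19}
Op 5: register job_C */11 -> active={job_C:*/11, job_D:*/19}
Op 6: register job_F */14 -> active={job_C:*/11, job_D:*/19, job_F:*/14}
Op 7: register job_E */13 -> active={job_C:*/11, job_D:*/19, job_E:*/13, job_F:*/14}
Op 8: unregister job_E -> active={job_C:*/11, job_D:*/19, job_F:*/14}
Op 9: register job_F */12 -> active={job_C:*/11, job_D:*/19, job_F:*/12}
Op 10: register job_B */14 -> active={job_B:*/14, job_C:*/11, job_D:*/19, job_F:*/12}
  job_B: interval 14, next fire after T=224 is 238
  job_C: interval 11, next fire after T=224 is 231
  job_D: interval 19, next fire after T=224 is 228
  job_F: interval 12, next fire after T=224 is 228
Earliest fire time = 228 (job job_D)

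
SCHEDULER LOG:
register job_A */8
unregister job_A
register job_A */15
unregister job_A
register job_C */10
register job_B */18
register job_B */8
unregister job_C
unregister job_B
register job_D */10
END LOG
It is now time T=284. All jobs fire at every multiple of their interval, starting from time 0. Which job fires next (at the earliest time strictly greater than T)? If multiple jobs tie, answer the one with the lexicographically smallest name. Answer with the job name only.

Op 1: register job_A */8 -> active={job_A:*/8}
Op 2: unregister job_A -> active={}
Op 3: register job_A */15 -> active={job_A:*/15}
Op 4: unregister job_A -> active={}
Op 5: register job_C */10 -> active={job_C:*/10}
Op 6: register job_B */18 -> active={job_B:*/18, job_C:*/10}
Op 7: register job_B */8 -> active={job_B:*/8, job_C:*/10}
Op 8: unregister job_C -> active={job_B:*/8}
Op 9: unregister job_B -> active={}
Op 10: register job_D */10 -> active={job_D:*/10}
  job_D: interval 10, next fire after T=284 is 290
Earliest = 290, winner (lex tiebreak) = job_D

Answer: job_D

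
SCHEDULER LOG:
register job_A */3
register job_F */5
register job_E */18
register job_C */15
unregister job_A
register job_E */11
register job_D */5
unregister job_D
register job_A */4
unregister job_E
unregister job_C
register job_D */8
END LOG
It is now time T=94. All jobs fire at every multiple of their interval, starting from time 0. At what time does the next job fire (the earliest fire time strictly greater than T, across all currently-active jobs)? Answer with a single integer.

Answer: 95

Derivation:
Op 1: register job_A */3 -> active={job_A:*/3}
Op 2: register job_F */5 -> active={job_A:*/3, job_F:*/5}
Op 3: register job_E */18 -> active={job_A:*/3, job_E:*/18, job_F:*/5}
Op 4: register job_C */15 -> active={job_A:*/3, job_C:*/15, job_E:*/18, job_F:*/5}
Op 5: unregister job_A -> active={job_C:*/15, job_E:*/18, job_F:*/5}
Op 6: register job_E */11 -> active={job_C:*/15, job_E:*/11, job_F:*/5}
Op 7: register job_D */5 -> active={job_C:*/15, job_D:*/5, job_E:*/11, job_F:*/5}
Op 8: unregister job_D -> active={job_C:*/15, job_E:*/11, job_F:*/5}
Op 9: register job_A */4 -> active={job_A:*/4, job_C:*/15, job_E:*/11, job_F:*/5}
Op 10: unregister job_E -> active={job_A:*/4, job_C:*/15, job_F:*/5}
Op 11: unregister job_C -> active={job_A:*/4, job_F:*/5}
Op 12: register job_D */8 -> active={job_A:*/4, job_D:*/8, job_F:*/5}
  job_A: interval 4, next fire after T=94 is 96
  job_D: interval 8, next fire after T=94 is 96
  job_F: interval 5, next fire after T=94 is 95
Earliest fire time = 95 (job job_F)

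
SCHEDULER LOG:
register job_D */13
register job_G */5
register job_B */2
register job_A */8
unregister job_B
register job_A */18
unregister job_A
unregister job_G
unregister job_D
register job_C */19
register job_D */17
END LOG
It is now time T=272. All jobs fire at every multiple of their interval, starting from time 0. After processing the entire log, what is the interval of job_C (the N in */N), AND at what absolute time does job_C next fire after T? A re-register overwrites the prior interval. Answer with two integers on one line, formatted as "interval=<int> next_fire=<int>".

Answer: interval=19 next_fire=285

Derivation:
Op 1: register job_D */13 -> active={job_D:*/13}
Op 2: register job_G */5 -> active={job_D:*/13, job_G:*/5}
Op 3: register job_B */2 -> active={job_B:*/2, job_D:*/13, job_G:*/5}
Op 4: register job_A */8 -> active={job_A:*/8, job_B:*/2, job_D:*/13, job_G:*/5}
Op 5: unregister job_B -> active={job_A:*/8, job_D:*/13, job_G:*/5}
Op 6: register job_A */18 -> active={job_A:*/18, job_D:*/13, job_G:*/5}
Op 7: unregister job_A -> active={job_D:*/13, job_G:*/5}
Op 8: unregister job_G -> active={job_D:*/13}
Op 9: unregister job_D -> active={}
Op 10: register job_C */19 -> active={job_C:*/19}
Op 11: register job_D */17 -> active={job_C:*/19, job_D:*/17}
Final interval of job_C = 19
Next fire of job_C after T=272: (272//19+1)*19 = 285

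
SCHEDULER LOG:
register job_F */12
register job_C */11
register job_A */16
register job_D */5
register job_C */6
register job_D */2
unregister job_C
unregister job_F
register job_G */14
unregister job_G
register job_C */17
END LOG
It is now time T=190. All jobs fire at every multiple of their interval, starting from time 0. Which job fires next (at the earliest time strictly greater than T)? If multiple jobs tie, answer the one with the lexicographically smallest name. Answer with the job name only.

Answer: job_A

Derivation:
Op 1: register job_F */12 -> active={job_F:*/12}
Op 2: register job_C */11 -> active={job_C:*/11, job_F:*/12}
Op 3: register job_A */16 -> active={job_A:*/16, job_C:*/11, job_F:*/12}
Op 4: register job_D */5 -> active={job_A:*/16, job_C:*/11, job_D:*/5, job_F:*/12}
Op 5: register job_C */6 -> active={job_A:*/16, job_C:*/6, job_D:*/5, job_F:*/12}
Op 6: register job_D */2 -> active={job_A:*/16, job_C:*/6, job_D:*/2, job_F:*/12}
Op 7: unregister job_C -> active={job_A:*/16, job_D:*/2, job_F:*/12}
Op 8: unregister job_F -> active={job_A:*/16, job_D:*/2}
Op 9: register job_G */14 -> active={job_A:*/16, job_D:*/2, job_G:*/14}
Op 10: unregister job_G -> active={job_A:*/16, job_D:*/2}
Op 11: register job_C */17 -> active={job_A:*/16, job_C:*/17, job_D:*/2}
  job_A: interval 16, next fire after T=190 is 192
  job_C: interval 17, next fire after T=190 is 204
  job_D: interval 2, next fire after T=190 is 192
Earliest = 192, winner (lex tiebreak) = job_A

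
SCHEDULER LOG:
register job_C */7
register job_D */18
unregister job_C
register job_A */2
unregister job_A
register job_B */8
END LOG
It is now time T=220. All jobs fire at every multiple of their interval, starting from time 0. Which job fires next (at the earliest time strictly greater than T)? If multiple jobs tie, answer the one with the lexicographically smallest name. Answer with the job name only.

Answer: job_B

Derivation:
Op 1: register job_C */7 -> active={job_C:*/7}
Op 2: register job_D */18 -> active={job_C:*/7, job_D:*/18}
Op 3: unregister job_C -> active={job_D:*/18}
Op 4: register job_A */2 -> active={job_A:*/2, job_D:*/18}
Op 5: unregister job_A -> active={job_D:*/18}
Op 6: register job_B */8 -> active={job_B:*/8, job_D:*/18}
  job_B: interval 8, next fire after T=220 is 224
  job_D: interval 18, next fire after T=220 is 234
Earliest = 224, winner (lex tiebreak) = job_B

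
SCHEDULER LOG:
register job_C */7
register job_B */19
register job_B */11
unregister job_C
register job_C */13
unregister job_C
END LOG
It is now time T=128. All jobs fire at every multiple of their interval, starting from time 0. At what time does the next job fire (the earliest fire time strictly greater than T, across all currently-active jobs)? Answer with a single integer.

Answer: 132

Derivation:
Op 1: register job_C */7 -> active={job_C:*/7}
Op 2: register job_B */19 -> active={job_B:*/19, job_C:*/7}
Op 3: register job_B */11 -> active={job_B:*/11, job_C:*/7}
Op 4: unregister job_C -> active={job_B:*/11}
Op 5: register job_C */13 -> active={job_B:*/11, job_C:*/13}
Op 6: unregister job_C -> active={job_B:*/11}
  job_B: interval 11, next fire after T=128 is 132
Earliest fire time = 132 (job job_B)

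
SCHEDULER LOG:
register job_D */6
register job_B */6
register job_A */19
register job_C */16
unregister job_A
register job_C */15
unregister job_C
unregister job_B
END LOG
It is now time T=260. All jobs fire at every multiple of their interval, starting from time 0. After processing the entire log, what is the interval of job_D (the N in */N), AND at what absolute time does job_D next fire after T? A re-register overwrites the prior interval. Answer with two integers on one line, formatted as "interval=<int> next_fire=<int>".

Answer: interval=6 next_fire=264

Derivation:
Op 1: register job_D */6 -> active={job_D:*/6}
Op 2: register job_B */6 -> active={job_B:*/6, job_D:*/6}
Op 3: register job_A */19 -> active={job_A:*/19, job_B:*/6, job_D:*/6}
Op 4: register job_C */16 -> active={job_A:*/19, job_B:*/6, job_C:*/16, job_D:*/6}
Op 5: unregister job_A -> active={job_B:*/6, job_C:*/16, job_D:*/6}
Op 6: register job_C */15 -> active={job_B:*/6, job_C:*/15, job_D:*/6}
Op 7: unregister job_C -> active={job_B:*/6, job_D:*/6}
Op 8: unregister job_B -> active={job_D:*/6}
Final interval of job_D = 6
Next fire of job_D after T=260: (260//6+1)*6 = 264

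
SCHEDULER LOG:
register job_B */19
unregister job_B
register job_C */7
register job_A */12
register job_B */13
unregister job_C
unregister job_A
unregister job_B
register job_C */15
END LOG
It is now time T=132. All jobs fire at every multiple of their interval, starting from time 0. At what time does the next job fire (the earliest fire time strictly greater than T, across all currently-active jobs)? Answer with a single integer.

Op 1: register job_B */19 -> active={job_B:*/19}
Op 2: unregister job_B -> active={}
Op 3: register job_C */7 -> active={job_C:*/7}
Op 4: register job_A */12 -> active={job_A:*/12, job_C:*/7}
Op 5: register job_B */13 -> active={job_A:*/12, job_B:*/13, job_C:*/7}
Op 6: unregister job_C -> active={job_A:*/12, job_B:*/13}
Op 7: unregister job_A -> active={job_B:*/13}
Op 8: unregister job_B -> active={}
Op 9: register job_C */15 -> active={job_C:*/15}
  job_C: interval 15, next fire after T=132 is 135
Earliest fire time = 135 (job job_C)

Answer: 135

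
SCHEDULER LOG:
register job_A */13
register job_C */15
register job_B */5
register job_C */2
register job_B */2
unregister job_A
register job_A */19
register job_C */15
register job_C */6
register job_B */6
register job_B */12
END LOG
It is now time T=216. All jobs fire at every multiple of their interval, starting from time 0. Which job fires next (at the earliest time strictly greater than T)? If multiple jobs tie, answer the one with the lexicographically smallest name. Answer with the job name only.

Op 1: register job_A */13 -> active={job_A:*/13}
Op 2: register job_C */15 -> active={job_A:*/13, job_C:*/15}
Op 3: register job_B */5 -> active={job_A:*/13, job_B:*/5, job_C:*/15}
Op 4: register job_C */2 -> active={job_A:*/13, job_B:*/5, job_C:*/2}
Op 5: register job_B */2 -> active={job_A:*/13, job_B:*/2, job_C:*/2}
Op 6: unregister job_A -> active={job_B:*/2, job_C:*/2}
Op 7: register job_A */19 -> active={job_A:*/19, job_B:*/2, job_C:*/2}
Op 8: register job_C */15 -> active={job_A:*/19, job_B:*/2, job_C:*/15}
Op 9: register job_C */6 -> active={job_A:*/19, job_B:*/2, job_C:*/6}
Op 10: register job_B */6 -> active={job_A:*/19, job_B:*/6, job_C:*/6}
Op 11: register job_B */12 -> active={job_A:*/19, job_B:*/12, job_C:*/6}
  job_A: interval 19, next fire after T=216 is 228
  job_B: interval 12, next fire after T=216 is 228
  job_C: interval 6, next fire after T=216 is 222
Earliest = 222, winner (lex tiebreak) = job_C

Answer: job_C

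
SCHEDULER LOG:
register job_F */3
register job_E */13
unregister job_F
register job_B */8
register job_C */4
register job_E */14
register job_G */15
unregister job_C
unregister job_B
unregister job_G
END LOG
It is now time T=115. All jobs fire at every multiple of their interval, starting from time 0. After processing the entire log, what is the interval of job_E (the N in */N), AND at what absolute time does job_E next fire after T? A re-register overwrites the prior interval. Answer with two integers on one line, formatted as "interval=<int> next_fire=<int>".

Answer: interval=14 next_fire=126

Derivation:
Op 1: register job_F */3 -> active={job_F:*/3}
Op 2: register job_E */13 -> active={job_E:*/13, job_F:*/3}
Op 3: unregister job_F -> active={job_E:*/13}
Op 4: register job_B */8 -> active={job_B:*/8, job_E:*/13}
Op 5: register job_C */4 -> active={job_B:*/8, job_C:*/4, job_E:*/13}
Op 6: register job_E */14 -> active={job_B:*/8, job_C:*/4, job_E:*/14}
Op 7: register job_G */15 -> active={job_B:*/8, job_C:*/4, job_E:*/14, job_G:*/15}
Op 8: unregister job_C -> active={job_B:*/8, job_E:*/14, job_G:*/15}
Op 9: unregister job_B -> active={job_E:*/14, job_G:*/15}
Op 10: unregister job_G -> active={job_E:*/14}
Final interval of job_E = 14
Next fire of job_E after T=115: (115//14+1)*14 = 126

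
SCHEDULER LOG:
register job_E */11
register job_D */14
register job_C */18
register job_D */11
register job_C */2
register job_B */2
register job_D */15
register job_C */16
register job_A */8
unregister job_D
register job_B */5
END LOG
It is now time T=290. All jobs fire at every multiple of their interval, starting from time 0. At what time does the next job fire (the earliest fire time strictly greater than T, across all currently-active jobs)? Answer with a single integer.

Answer: 295

Derivation:
Op 1: register job_E */11 -> active={job_E:*/11}
Op 2: register job_D */14 -> active={job_D:*/14, job_E:*/11}
Op 3: register job_C */18 -> active={job_C:*/18, job_D:*/14, job_E:*/11}
Op 4: register job_D */11 -> active={job_C:*/18, job_D:*/11, job_E:*/11}
Op 5: register job_C */2 -> active={job_C:*/2, job_D:*/11, job_E:*/11}
Op 6: register job_B */2 -> active={job_B:*/2, job_C:*/2, job_D:*/11, job_E:*/11}
Op 7: register job_D */15 -> active={job_B:*/2, job_C:*/2, job_D:*/15, job_E:*/11}
Op 8: register job_C */16 -> active={job_B:*/2, job_C:*/16, job_D:*/15, job_E:*/11}
Op 9: register job_A */8 -> active={job_A:*/8, job_B:*/2, job_C:*/16, job_D:*/15, job_E:*/11}
Op 10: unregister job_D -> active={job_A:*/8, job_B:*/2, job_C:*/16, job_E:*/11}
Op 11: register job_B */5 -> active={job_A:*/8, job_B:*/5, job_C:*/16, job_E:*/11}
  job_A: interval 8, next fire after T=290 is 296
  job_B: interval 5, next fire after T=290 is 295
  job_C: interval 16, next fire after T=290 is 304
  job_E: interval 11, next fire after T=290 is 297
Earliest fire time = 295 (job job_B)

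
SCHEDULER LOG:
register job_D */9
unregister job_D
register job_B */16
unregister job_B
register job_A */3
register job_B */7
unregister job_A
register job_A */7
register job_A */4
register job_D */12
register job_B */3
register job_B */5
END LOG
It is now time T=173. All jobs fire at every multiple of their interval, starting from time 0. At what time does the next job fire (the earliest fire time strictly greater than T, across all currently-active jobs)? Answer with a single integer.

Op 1: register job_D */9 -> active={job_D:*/9}
Op 2: unregister job_D -> active={}
Op 3: register job_B */16 -> active={job_B:*/16}
Op 4: unregister job_B -> active={}
Op 5: register job_A */3 -> active={job_A:*/3}
Op 6: register job_B */7 -> active={job_A:*/3, job_B:*/7}
Op 7: unregister job_A -> active={job_B:*/7}
Op 8: register job_A */7 -> active={job_A:*/7, job_B:*/7}
Op 9: register job_A */4 -> active={job_A:*/4, job_B:*/7}
Op 10: register job_D */12 -> active={job_A:*/4, job_B:*/7, job_D:*/12}
Op 11: register job_B */3 -> active={job_A:*/4, job_B:*/3, job_D:*/12}
Op 12: register job_B */5 -> active={job_A:*/4, job_B:*/5, job_D:*/12}
  job_A: interval 4, next fire after T=173 is 176
  job_B: interval 5, next fire after T=173 is 175
  job_D: interval 12, next fire after T=173 is 180
Earliest fire time = 175 (job job_B)

Answer: 175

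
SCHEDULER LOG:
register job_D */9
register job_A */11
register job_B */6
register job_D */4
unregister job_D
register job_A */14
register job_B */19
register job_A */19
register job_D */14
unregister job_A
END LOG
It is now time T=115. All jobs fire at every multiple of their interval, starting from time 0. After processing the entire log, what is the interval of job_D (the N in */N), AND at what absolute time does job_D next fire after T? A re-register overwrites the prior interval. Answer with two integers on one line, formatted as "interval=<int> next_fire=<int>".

Op 1: register job_D */9 -> active={job_D:*/9}
Op 2: register job_A */11 -> active={job_A:*/11, job_D:*/9}
Op 3: register job_B */6 -> active={job_A:*/11, job_B:*/6, job_D:*/9}
Op 4: register job_D */4 -> active={job_A:*/11, job_B:*/6, job_D:*/4}
Op 5: unregister job_D -> active={job_A:*/11, job_B:*/6}
Op 6: register job_A */14 -> active={job_A:*/14, job_B:*/6}
Op 7: register job_B */19 -> active={job_A:*/14, job_B:*/19}
Op 8: register job_A */19 -> active={job_A:*/19, job_B:*/19}
Op 9: register job_D */14 -> active={job_A:*/19, job_B:*/19, job_D:*/14}
Op 10: unregister job_A -> active={job_B:*/19, job_D:*/14}
Final interval of job_D = 14
Next fire of job_D after T=115: (115//14+1)*14 = 126

Answer: interval=14 next_fire=126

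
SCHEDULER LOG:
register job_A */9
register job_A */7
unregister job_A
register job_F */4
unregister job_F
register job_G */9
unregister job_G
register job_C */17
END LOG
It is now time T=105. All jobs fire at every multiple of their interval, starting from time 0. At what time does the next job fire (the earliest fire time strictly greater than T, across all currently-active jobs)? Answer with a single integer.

Op 1: register job_A */9 -> active={job_A:*/9}
Op 2: register job_A */7 -> active={job_A:*/7}
Op 3: unregister job_A -> active={}
Op 4: register job_F */4 -> active={job_F:*/4}
Op 5: unregister job_F -> active={}
Op 6: register job_G */9 -> active={job_G:*/9}
Op 7: unregister job_G -> active={}
Op 8: register job_C */17 -> active={job_C:*/17}
  job_C: interval 17, next fire after T=105 is 119
Earliest fire time = 119 (job job_C)

Answer: 119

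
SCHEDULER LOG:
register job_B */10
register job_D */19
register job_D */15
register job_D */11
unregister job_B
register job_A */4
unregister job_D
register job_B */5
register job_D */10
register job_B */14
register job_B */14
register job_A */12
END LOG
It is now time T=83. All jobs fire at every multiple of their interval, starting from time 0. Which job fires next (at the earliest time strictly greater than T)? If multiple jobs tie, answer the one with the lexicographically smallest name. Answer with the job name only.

Op 1: register job_B */10 -> active={job_B:*/10}
Op 2: register job_D */19 -> active={job_B:*/10, job_D:*/19}
Op 3: register job_D */15 -> active={job_B:*/10, job_D:*/15}
Op 4: register job_D */11 -> active={job_B:*/10, job_D:*/11}
Op 5: unregister job_B -> active={job_D:*/11}
Op 6: register job_A */4 -> active={job_A:*/4, job_D:*/11}
Op 7: unregister job_D -> active={job_A:*/4}
Op 8: register job_B */5 -> active={job_A:*/4, job_B:*/5}
Op 9: register job_D */10 -> active={job_A:*/4, job_B:*/5, job_D:*/10}
Op 10: register job_B */14 -> active={job_A:*/4, job_B:*/14, job_D:*/10}
Op 11: register job_B */14 -> active={job_A:*/4, job_B:*/14, job_D:*/10}
Op 12: register job_A */12 -> active={job_A:*/12, job_B:*/14, job_D:*/10}
  job_A: interval 12, next fire after T=83 is 84
  job_B: interval 14, next fire after T=83 is 84
  job_D: interval 10, next fire after T=83 is 90
Earliest = 84, winner (lex tiebreak) = job_A

Answer: job_A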